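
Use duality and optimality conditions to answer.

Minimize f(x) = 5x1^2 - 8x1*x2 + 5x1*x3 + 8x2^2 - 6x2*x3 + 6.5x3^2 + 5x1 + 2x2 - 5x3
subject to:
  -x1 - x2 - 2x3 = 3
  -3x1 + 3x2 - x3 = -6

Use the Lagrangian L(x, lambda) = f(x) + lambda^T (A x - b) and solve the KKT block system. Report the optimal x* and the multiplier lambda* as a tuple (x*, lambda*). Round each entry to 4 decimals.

Form the Lagrangian:
  L(x, lambda) = (1/2) x^T Q x + c^T x + lambda^T (A x - b)
Stationarity (grad_x L = 0): Q x + c + A^T lambda = 0.
Primal feasibility: A x = b.

This gives the KKT block system:
  [ Q   A^T ] [ x     ]   [-c ]
  [ A    0  ] [ lambda ] = [ b ]

Solving the linear system:
  x*      = (0.2114, -1.9919, -0.6098)
  lambda* = (-3.9512, 7.9837)
  f(x*)   = 29.939

x* = (0.2114, -1.9919, -0.6098), lambda* = (-3.9512, 7.9837)


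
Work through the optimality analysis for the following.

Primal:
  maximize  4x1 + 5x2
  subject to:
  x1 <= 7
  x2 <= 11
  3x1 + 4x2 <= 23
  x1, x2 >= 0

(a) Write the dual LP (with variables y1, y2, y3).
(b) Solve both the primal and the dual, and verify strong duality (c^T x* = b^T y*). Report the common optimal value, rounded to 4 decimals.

The standard primal-dual pair for 'max c^T x s.t. A x <= b, x >= 0' is:
  Dual:  min b^T y  s.t.  A^T y >= c,  y >= 0.

So the dual LP is:
  minimize  7y1 + 11y2 + 23y3
  subject to:
    y1 + 3y3 >= 4
    y2 + 4y3 >= 5
    y1, y2, y3 >= 0

Solving the primal: x* = (7, 0.5).
  primal value c^T x* = 30.5.
Solving the dual: y* = (0.25, 0, 1.25).
  dual value b^T y* = 30.5.
Strong duality: c^T x* = b^T y*. Confirmed.

30.5


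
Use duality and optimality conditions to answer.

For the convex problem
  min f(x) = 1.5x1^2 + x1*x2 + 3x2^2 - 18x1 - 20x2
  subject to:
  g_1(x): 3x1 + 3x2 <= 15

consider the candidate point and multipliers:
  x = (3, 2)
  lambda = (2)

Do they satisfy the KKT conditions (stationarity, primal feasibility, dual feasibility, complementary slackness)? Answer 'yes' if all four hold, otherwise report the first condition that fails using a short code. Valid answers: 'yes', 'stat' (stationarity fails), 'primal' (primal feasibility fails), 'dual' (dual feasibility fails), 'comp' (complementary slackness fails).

Gradient of f: grad f(x) = Q x + c = (-7, -5)
Constraint values g_i(x) = a_i^T x - b_i:
  g_1((3, 2)) = 0
Stationarity residual: grad f(x) + sum_i lambda_i a_i = (-1, 1)
  -> stationarity FAILS
Primal feasibility (all g_i <= 0): OK
Dual feasibility (all lambda_i >= 0): OK
Complementary slackness (lambda_i * g_i(x) = 0 for all i): OK

Verdict: the first failing condition is stationarity -> stat.

stat


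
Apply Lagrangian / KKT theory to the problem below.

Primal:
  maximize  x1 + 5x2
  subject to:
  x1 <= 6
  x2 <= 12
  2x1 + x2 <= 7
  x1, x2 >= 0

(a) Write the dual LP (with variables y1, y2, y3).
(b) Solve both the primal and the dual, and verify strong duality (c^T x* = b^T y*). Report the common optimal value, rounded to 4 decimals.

The standard primal-dual pair for 'max c^T x s.t. A x <= b, x >= 0' is:
  Dual:  min b^T y  s.t.  A^T y >= c,  y >= 0.

So the dual LP is:
  minimize  6y1 + 12y2 + 7y3
  subject to:
    y1 + 2y3 >= 1
    y2 + y3 >= 5
    y1, y2, y3 >= 0

Solving the primal: x* = (0, 7).
  primal value c^T x* = 35.
Solving the dual: y* = (0, 0, 5).
  dual value b^T y* = 35.
Strong duality: c^T x* = b^T y*. Confirmed.

35


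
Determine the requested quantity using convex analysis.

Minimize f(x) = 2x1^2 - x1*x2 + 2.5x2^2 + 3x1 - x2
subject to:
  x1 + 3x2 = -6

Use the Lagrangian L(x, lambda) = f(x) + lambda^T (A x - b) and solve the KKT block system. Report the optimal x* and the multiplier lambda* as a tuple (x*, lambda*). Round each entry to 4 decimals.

Form the Lagrangian:
  L(x, lambda) = (1/2) x^T Q x + c^T x + lambda^T (A x - b)
Stationarity (grad_x L = 0): Q x + c + A^T lambda = 0.
Primal feasibility: A x = b.

This gives the KKT block system:
  [ Q   A^T ] [ x     ]   [-c ]
  [ A    0  ] [ lambda ] = [ b ]

Solving the linear system:
  x*      = (-1.6596, -1.4468)
  lambda* = (2.1915)
  f(x*)   = 4.8085

x* = (-1.6596, -1.4468), lambda* = (2.1915)


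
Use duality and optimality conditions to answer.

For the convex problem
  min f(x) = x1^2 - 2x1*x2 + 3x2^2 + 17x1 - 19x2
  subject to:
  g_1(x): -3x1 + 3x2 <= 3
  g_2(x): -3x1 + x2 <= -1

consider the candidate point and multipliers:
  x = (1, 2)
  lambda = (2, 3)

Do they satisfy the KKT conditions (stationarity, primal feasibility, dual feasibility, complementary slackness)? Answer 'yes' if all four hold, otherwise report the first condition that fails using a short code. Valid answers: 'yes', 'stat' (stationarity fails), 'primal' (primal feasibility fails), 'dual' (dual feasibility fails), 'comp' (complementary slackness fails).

Gradient of f: grad f(x) = Q x + c = (15, -9)
Constraint values g_i(x) = a_i^T x - b_i:
  g_1((1, 2)) = 0
  g_2((1, 2)) = 0
Stationarity residual: grad f(x) + sum_i lambda_i a_i = (0, 0)
  -> stationarity OK
Primal feasibility (all g_i <= 0): OK
Dual feasibility (all lambda_i >= 0): OK
Complementary slackness (lambda_i * g_i(x) = 0 for all i): OK

Verdict: yes, KKT holds.

yes


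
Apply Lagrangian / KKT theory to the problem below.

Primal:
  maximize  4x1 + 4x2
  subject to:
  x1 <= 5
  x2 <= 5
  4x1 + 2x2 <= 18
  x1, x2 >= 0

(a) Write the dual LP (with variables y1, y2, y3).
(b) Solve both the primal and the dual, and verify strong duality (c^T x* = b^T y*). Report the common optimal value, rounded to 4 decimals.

The standard primal-dual pair for 'max c^T x s.t. A x <= b, x >= 0' is:
  Dual:  min b^T y  s.t.  A^T y >= c,  y >= 0.

So the dual LP is:
  minimize  5y1 + 5y2 + 18y3
  subject to:
    y1 + 4y3 >= 4
    y2 + 2y3 >= 4
    y1, y2, y3 >= 0

Solving the primal: x* = (2, 5).
  primal value c^T x* = 28.
Solving the dual: y* = (0, 2, 1).
  dual value b^T y* = 28.
Strong duality: c^T x* = b^T y*. Confirmed.

28


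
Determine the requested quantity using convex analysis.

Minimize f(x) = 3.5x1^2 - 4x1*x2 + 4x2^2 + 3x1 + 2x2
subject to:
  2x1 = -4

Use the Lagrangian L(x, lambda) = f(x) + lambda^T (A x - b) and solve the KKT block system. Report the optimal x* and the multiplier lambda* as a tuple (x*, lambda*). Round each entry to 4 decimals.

Form the Lagrangian:
  L(x, lambda) = (1/2) x^T Q x + c^T x + lambda^T (A x - b)
Stationarity (grad_x L = 0): Q x + c + A^T lambda = 0.
Primal feasibility: A x = b.

This gives the KKT block system:
  [ Q   A^T ] [ x     ]   [-c ]
  [ A    0  ] [ lambda ] = [ b ]

Solving the linear system:
  x*      = (-2, -1.25)
  lambda* = (3)
  f(x*)   = 1.75

x* = (-2, -1.25), lambda* = (3)


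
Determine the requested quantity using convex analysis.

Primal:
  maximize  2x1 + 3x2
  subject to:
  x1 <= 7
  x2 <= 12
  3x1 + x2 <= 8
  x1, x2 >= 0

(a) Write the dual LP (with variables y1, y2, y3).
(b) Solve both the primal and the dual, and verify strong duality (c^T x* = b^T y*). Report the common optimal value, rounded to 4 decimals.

The standard primal-dual pair for 'max c^T x s.t. A x <= b, x >= 0' is:
  Dual:  min b^T y  s.t.  A^T y >= c,  y >= 0.

So the dual LP is:
  minimize  7y1 + 12y2 + 8y3
  subject to:
    y1 + 3y3 >= 2
    y2 + y3 >= 3
    y1, y2, y3 >= 0

Solving the primal: x* = (0, 8).
  primal value c^T x* = 24.
Solving the dual: y* = (0, 0, 3).
  dual value b^T y* = 24.
Strong duality: c^T x* = b^T y*. Confirmed.

24


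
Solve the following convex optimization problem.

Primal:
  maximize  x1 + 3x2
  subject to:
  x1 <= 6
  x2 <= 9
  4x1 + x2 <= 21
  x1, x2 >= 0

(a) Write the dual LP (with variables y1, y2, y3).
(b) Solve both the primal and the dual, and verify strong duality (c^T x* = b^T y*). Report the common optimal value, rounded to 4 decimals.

The standard primal-dual pair for 'max c^T x s.t. A x <= b, x >= 0' is:
  Dual:  min b^T y  s.t.  A^T y >= c,  y >= 0.

So the dual LP is:
  minimize  6y1 + 9y2 + 21y3
  subject to:
    y1 + 4y3 >= 1
    y2 + y3 >= 3
    y1, y2, y3 >= 0

Solving the primal: x* = (3, 9).
  primal value c^T x* = 30.
Solving the dual: y* = (0, 2.75, 0.25).
  dual value b^T y* = 30.
Strong duality: c^T x* = b^T y*. Confirmed.

30


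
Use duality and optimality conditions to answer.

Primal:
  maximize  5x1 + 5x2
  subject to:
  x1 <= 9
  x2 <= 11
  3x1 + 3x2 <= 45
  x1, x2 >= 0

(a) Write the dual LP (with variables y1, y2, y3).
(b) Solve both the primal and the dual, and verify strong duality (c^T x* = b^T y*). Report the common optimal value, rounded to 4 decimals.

The standard primal-dual pair for 'max c^T x s.t. A x <= b, x >= 0' is:
  Dual:  min b^T y  s.t.  A^T y >= c,  y >= 0.

So the dual LP is:
  minimize  9y1 + 11y2 + 45y3
  subject to:
    y1 + 3y3 >= 5
    y2 + 3y3 >= 5
    y1, y2, y3 >= 0

Solving the primal: x* = (4, 11).
  primal value c^T x* = 75.
Solving the dual: y* = (0, 0, 1.6667).
  dual value b^T y* = 75.
Strong duality: c^T x* = b^T y*. Confirmed.

75


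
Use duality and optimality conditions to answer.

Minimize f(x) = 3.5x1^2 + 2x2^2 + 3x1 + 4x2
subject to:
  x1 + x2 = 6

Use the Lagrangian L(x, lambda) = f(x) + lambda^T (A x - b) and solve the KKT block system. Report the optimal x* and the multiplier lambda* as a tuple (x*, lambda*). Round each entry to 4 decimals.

Form the Lagrangian:
  L(x, lambda) = (1/2) x^T Q x + c^T x + lambda^T (A x - b)
Stationarity (grad_x L = 0): Q x + c + A^T lambda = 0.
Primal feasibility: A x = b.

This gives the KKT block system:
  [ Q   A^T ] [ x     ]   [-c ]
  [ A    0  ] [ lambda ] = [ b ]

Solving the linear system:
  x*      = (2.2727, 3.7273)
  lambda* = (-18.9091)
  f(x*)   = 67.5909

x* = (2.2727, 3.7273), lambda* = (-18.9091)


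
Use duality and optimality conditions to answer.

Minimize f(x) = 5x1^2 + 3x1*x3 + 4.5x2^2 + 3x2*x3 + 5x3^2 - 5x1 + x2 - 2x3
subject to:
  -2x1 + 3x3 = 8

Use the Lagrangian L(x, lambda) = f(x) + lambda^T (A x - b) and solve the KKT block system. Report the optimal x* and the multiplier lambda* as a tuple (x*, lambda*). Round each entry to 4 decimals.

Form the Lagrangian:
  L(x, lambda) = (1/2) x^T Q x + c^T x + lambda^T (A x - b)
Stationarity (grad_x L = 0): Q x + c + A^T lambda = 0.
Primal feasibility: A x = b.

This gives the KKT block system:
  [ Q   A^T ] [ x     ]   [-c ]
  [ A    0  ] [ lambda ] = [ b ]

Solving the linear system:
  x*      = (-0.9691, -0.7846, 2.0206)
  lambda* = (-4.3148)
  f(x*)   = 17.2692

x* = (-0.9691, -0.7846, 2.0206), lambda* = (-4.3148)


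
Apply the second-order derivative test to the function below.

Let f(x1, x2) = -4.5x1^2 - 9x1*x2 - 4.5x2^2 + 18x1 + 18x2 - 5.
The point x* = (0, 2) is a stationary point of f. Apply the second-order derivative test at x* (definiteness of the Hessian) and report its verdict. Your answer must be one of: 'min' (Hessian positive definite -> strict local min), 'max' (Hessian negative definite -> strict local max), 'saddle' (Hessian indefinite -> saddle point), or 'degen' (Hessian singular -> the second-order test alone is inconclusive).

Compute the Hessian H = grad^2 f:
  H = [[-9, -9], [-9, -9]]
Verify stationarity: grad f(x*) = H x* + g = (0, 0).
Eigenvalues of H: -18, 0.
H has a zero eigenvalue (singular; negative semidefinite but not definite), so H is neither positive definite, negative definite, nor indefinite. The second-order test alone is inconclusive -> degen.
(Indeed, f is constant along the null direction of H through x*, so x* is not a strict local extremum.)

degen


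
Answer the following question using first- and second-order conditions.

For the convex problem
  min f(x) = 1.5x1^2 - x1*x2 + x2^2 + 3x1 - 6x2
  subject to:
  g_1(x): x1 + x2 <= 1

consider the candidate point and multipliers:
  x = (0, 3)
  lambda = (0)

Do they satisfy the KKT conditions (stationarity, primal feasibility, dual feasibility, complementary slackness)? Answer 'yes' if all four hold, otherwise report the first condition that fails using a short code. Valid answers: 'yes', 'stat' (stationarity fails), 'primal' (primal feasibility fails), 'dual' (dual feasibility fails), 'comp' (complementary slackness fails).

Gradient of f: grad f(x) = Q x + c = (0, 0)
Constraint values g_i(x) = a_i^T x - b_i:
  g_1((0, 3)) = 2
Stationarity residual: grad f(x) + sum_i lambda_i a_i = (0, 0)
  -> stationarity OK
Primal feasibility (all g_i <= 0): FAILS
Dual feasibility (all lambda_i >= 0): OK
Complementary slackness (lambda_i * g_i(x) = 0 for all i): OK

Verdict: the first failing condition is primal_feasibility -> primal.

primal


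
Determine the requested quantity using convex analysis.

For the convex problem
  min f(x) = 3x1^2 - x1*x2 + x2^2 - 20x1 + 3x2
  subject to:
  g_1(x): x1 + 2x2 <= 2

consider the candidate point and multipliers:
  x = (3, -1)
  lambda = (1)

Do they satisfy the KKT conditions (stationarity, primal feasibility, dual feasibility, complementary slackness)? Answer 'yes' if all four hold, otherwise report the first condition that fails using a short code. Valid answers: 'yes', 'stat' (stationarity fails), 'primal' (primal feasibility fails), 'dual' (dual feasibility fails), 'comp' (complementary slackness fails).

Gradient of f: grad f(x) = Q x + c = (-1, -2)
Constraint values g_i(x) = a_i^T x - b_i:
  g_1((3, -1)) = -1
Stationarity residual: grad f(x) + sum_i lambda_i a_i = (0, 0)
  -> stationarity OK
Primal feasibility (all g_i <= 0): OK
Dual feasibility (all lambda_i >= 0): OK
Complementary slackness (lambda_i * g_i(x) = 0 for all i): FAILS

Verdict: the first failing condition is complementary_slackness -> comp.

comp


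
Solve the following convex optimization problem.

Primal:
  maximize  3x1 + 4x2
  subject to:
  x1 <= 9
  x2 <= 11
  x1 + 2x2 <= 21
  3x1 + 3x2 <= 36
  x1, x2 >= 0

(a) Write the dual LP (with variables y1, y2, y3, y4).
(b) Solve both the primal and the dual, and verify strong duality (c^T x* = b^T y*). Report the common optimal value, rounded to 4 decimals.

The standard primal-dual pair for 'max c^T x s.t. A x <= b, x >= 0' is:
  Dual:  min b^T y  s.t.  A^T y >= c,  y >= 0.

So the dual LP is:
  minimize  9y1 + 11y2 + 21y3 + 36y4
  subject to:
    y1 + y3 + 3y4 >= 3
    y2 + 2y3 + 3y4 >= 4
    y1, y2, y3, y4 >= 0

Solving the primal: x* = (3, 9).
  primal value c^T x* = 45.
Solving the dual: y* = (0, 0, 1, 0.6667).
  dual value b^T y* = 45.
Strong duality: c^T x* = b^T y*. Confirmed.

45


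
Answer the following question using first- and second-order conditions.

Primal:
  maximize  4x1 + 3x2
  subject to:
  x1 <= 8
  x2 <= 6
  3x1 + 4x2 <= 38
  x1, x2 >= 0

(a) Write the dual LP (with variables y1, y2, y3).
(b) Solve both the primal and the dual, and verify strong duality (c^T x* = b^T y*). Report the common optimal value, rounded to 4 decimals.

The standard primal-dual pair for 'max c^T x s.t. A x <= b, x >= 0' is:
  Dual:  min b^T y  s.t.  A^T y >= c,  y >= 0.

So the dual LP is:
  minimize  8y1 + 6y2 + 38y3
  subject to:
    y1 + 3y3 >= 4
    y2 + 4y3 >= 3
    y1, y2, y3 >= 0

Solving the primal: x* = (8, 3.5).
  primal value c^T x* = 42.5.
Solving the dual: y* = (1.75, 0, 0.75).
  dual value b^T y* = 42.5.
Strong duality: c^T x* = b^T y*. Confirmed.

42.5


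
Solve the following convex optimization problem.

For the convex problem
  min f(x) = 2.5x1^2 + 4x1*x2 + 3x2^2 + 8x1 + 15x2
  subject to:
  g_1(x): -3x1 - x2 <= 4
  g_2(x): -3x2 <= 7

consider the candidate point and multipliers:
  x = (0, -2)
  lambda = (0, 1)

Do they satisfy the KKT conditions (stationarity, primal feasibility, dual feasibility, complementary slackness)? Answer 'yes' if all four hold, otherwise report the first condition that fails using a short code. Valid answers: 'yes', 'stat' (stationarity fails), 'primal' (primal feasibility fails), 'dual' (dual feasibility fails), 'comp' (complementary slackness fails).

Gradient of f: grad f(x) = Q x + c = (0, 3)
Constraint values g_i(x) = a_i^T x - b_i:
  g_1((0, -2)) = -2
  g_2((0, -2)) = -1
Stationarity residual: grad f(x) + sum_i lambda_i a_i = (0, 0)
  -> stationarity OK
Primal feasibility (all g_i <= 0): OK
Dual feasibility (all lambda_i >= 0): OK
Complementary slackness (lambda_i * g_i(x) = 0 for all i): FAILS

Verdict: the first failing condition is complementary_slackness -> comp.

comp


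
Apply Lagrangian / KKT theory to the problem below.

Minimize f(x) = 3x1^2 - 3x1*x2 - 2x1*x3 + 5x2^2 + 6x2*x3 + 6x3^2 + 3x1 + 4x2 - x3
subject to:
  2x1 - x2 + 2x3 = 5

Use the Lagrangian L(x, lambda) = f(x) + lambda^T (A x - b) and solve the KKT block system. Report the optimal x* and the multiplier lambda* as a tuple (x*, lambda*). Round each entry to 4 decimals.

Form the Lagrangian:
  L(x, lambda) = (1/2) x^T Q x + c^T x + lambda^T (A x - b)
Stationarity (grad_x L = 0): Q x + c + A^T lambda = 0.
Primal feasibility: A x = b.

This gives the KKT block system:
  [ Q   A^T ] [ x     ]   [-c ]
  [ A    0  ] [ lambda ] = [ b ]

Solving the linear system:
  x*      = (0.3272, -1.4877, 1.429)
  lambda* = (-3.284)
  f(x*)   = 5.0108

x* = (0.3272, -1.4877, 1.429), lambda* = (-3.284)


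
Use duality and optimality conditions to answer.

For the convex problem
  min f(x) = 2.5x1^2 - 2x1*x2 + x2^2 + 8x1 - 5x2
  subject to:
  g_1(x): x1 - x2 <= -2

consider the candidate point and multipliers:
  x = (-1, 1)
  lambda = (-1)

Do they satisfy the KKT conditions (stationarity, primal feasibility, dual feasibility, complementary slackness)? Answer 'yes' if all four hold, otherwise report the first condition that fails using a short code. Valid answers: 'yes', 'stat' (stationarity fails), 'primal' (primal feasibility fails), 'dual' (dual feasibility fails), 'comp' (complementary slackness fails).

Gradient of f: grad f(x) = Q x + c = (1, -1)
Constraint values g_i(x) = a_i^T x - b_i:
  g_1((-1, 1)) = 0
Stationarity residual: grad f(x) + sum_i lambda_i a_i = (0, 0)
  -> stationarity OK
Primal feasibility (all g_i <= 0): OK
Dual feasibility (all lambda_i >= 0): FAILS
Complementary slackness (lambda_i * g_i(x) = 0 for all i): OK

Verdict: the first failing condition is dual_feasibility -> dual.

dual


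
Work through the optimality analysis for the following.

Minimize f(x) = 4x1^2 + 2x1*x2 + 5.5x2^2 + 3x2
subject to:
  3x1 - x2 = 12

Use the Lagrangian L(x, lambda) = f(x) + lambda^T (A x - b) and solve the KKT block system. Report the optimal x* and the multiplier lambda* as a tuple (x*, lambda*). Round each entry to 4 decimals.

Form the Lagrangian:
  L(x, lambda) = (1/2) x^T Q x + c^T x + lambda^T (A x - b)
Stationarity (grad_x L = 0): Q x + c + A^T lambda = 0.
Primal feasibility: A x = b.

This gives the KKT block system:
  [ Q   A^T ] [ x     ]   [-c ]
  [ A    0  ] [ lambda ] = [ b ]

Solving the linear system:
  x*      = (3.4538, -1.6387)
  lambda* = (-8.1176)
  f(x*)   = 46.2479

x* = (3.4538, -1.6387), lambda* = (-8.1176)


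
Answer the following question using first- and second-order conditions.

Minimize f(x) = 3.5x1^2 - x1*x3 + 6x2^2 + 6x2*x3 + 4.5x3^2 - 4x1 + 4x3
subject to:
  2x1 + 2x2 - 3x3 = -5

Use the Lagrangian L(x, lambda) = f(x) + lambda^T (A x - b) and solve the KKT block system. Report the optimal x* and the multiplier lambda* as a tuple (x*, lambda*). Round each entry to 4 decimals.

Form the Lagrangian:
  L(x, lambda) = (1/2) x^T Q x + c^T x + lambda^T (A x - b)
Stationarity (grad_x L = 0): Q x + c + A^T lambda = 0.
Primal feasibility: A x = b.

This gives the KKT block system:
  [ Q   A^T ] [ x     ]   [-c ]
  [ A    0  ] [ lambda ] = [ b ]

Solving the linear system:
  x*      = (-0.01, -0.9414, 1.0324)
  lambda* = (2.5511)
  f(x*)   = 8.4626

x* = (-0.01, -0.9414, 1.0324), lambda* = (2.5511)


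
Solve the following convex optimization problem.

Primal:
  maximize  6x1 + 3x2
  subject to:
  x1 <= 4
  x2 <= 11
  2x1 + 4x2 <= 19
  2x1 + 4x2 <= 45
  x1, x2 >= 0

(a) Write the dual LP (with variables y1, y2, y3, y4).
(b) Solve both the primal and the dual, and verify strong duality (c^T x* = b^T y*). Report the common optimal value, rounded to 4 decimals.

The standard primal-dual pair for 'max c^T x s.t. A x <= b, x >= 0' is:
  Dual:  min b^T y  s.t.  A^T y >= c,  y >= 0.

So the dual LP is:
  minimize  4y1 + 11y2 + 19y3 + 45y4
  subject to:
    y1 + 2y3 + 2y4 >= 6
    y2 + 4y3 + 4y4 >= 3
    y1, y2, y3, y4 >= 0

Solving the primal: x* = (4, 2.75).
  primal value c^T x* = 32.25.
Solving the dual: y* = (4.5, 0, 0.75, 0).
  dual value b^T y* = 32.25.
Strong duality: c^T x* = b^T y*. Confirmed.

32.25


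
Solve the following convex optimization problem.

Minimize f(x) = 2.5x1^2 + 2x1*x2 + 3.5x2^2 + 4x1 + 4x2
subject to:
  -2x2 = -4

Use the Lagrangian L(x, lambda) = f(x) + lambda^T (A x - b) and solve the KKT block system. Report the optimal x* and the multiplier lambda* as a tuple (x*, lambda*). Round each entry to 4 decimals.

Form the Lagrangian:
  L(x, lambda) = (1/2) x^T Q x + c^T x + lambda^T (A x - b)
Stationarity (grad_x L = 0): Q x + c + A^T lambda = 0.
Primal feasibility: A x = b.

This gives the KKT block system:
  [ Q   A^T ] [ x     ]   [-c ]
  [ A    0  ] [ lambda ] = [ b ]

Solving the linear system:
  x*      = (-1.6, 2)
  lambda* = (7.4)
  f(x*)   = 15.6

x* = (-1.6, 2), lambda* = (7.4)


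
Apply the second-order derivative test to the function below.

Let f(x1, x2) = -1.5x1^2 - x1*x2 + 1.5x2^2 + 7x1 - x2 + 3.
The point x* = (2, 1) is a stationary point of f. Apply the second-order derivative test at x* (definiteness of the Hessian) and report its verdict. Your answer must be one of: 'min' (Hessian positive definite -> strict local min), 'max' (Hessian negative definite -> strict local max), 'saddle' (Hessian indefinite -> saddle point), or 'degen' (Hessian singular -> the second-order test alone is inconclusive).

Compute the Hessian H = grad^2 f:
  H = [[-3, -1], [-1, 3]]
Verify stationarity: grad f(x*) = H x* + g = (0, 0).
Eigenvalues of H: -3.1623, 3.1623.
Eigenvalues have mixed signs, so H is indefinite -> x* is a saddle point.

saddle


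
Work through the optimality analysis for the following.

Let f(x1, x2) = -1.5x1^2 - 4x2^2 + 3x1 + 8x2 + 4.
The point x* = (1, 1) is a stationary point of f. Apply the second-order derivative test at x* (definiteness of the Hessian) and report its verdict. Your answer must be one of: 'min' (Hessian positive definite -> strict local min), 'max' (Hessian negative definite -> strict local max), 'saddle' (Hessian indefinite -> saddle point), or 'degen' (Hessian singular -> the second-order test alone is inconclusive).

Compute the Hessian H = grad^2 f:
  H = [[-3, 0], [0, -8]]
Verify stationarity: grad f(x*) = H x* + g = (0, 0).
Eigenvalues of H: -8, -3.
Both eigenvalues < 0, so H is negative definite -> x* is a strict local max.

max


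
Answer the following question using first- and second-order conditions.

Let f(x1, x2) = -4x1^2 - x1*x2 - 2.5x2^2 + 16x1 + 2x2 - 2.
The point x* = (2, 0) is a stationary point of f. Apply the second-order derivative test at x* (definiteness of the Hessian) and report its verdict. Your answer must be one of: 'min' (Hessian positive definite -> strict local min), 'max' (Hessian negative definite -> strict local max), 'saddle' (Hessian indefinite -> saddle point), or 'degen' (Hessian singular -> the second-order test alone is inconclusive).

Compute the Hessian H = grad^2 f:
  H = [[-8, -1], [-1, -5]]
Verify stationarity: grad f(x*) = H x* + g = (0, 0).
Eigenvalues of H: -8.3028, -4.6972.
Both eigenvalues < 0, so H is negative definite -> x* is a strict local max.

max


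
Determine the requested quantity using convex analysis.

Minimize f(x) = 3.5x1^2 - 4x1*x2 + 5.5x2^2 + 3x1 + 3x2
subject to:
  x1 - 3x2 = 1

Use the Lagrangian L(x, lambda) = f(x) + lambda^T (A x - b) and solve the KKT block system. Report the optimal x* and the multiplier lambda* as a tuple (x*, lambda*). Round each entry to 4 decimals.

Form the Lagrangian:
  L(x, lambda) = (1/2) x^T Q x + c^T x + lambda^T (A x - b)
Stationarity (grad_x L = 0): Q x + c + A^T lambda = 0.
Primal feasibility: A x = b.

This gives the KKT block system:
  [ Q   A^T ] [ x     ]   [-c ]
  [ A    0  ] [ lambda ] = [ b ]

Solving the linear system:
  x*      = (-0.74, -0.58)
  lambda* = (-0.14)
  f(x*)   = -1.91

x* = (-0.74, -0.58), lambda* = (-0.14)


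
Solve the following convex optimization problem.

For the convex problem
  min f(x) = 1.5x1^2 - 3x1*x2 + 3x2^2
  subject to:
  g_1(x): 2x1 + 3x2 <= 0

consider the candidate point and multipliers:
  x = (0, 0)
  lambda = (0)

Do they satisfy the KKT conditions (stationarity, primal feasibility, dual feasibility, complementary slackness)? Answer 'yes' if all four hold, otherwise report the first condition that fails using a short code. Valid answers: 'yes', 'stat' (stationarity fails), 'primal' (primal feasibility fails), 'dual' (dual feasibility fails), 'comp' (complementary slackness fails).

Gradient of f: grad f(x) = Q x + c = (0, 0)
Constraint values g_i(x) = a_i^T x - b_i:
  g_1((0, 0)) = 0
Stationarity residual: grad f(x) + sum_i lambda_i a_i = (0, 0)
  -> stationarity OK
Primal feasibility (all g_i <= 0): OK
Dual feasibility (all lambda_i >= 0): OK
Complementary slackness (lambda_i * g_i(x) = 0 for all i): OK

Verdict: yes, KKT holds.

yes


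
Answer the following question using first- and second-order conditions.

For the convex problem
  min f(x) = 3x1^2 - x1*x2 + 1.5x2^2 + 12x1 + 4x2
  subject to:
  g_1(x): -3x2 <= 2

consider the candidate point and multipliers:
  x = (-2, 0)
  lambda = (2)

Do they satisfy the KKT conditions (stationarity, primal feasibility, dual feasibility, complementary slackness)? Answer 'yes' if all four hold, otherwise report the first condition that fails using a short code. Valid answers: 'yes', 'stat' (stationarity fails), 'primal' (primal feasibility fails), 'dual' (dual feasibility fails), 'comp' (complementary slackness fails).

Gradient of f: grad f(x) = Q x + c = (0, 6)
Constraint values g_i(x) = a_i^T x - b_i:
  g_1((-2, 0)) = -2
Stationarity residual: grad f(x) + sum_i lambda_i a_i = (0, 0)
  -> stationarity OK
Primal feasibility (all g_i <= 0): OK
Dual feasibility (all lambda_i >= 0): OK
Complementary slackness (lambda_i * g_i(x) = 0 for all i): FAILS

Verdict: the first failing condition is complementary_slackness -> comp.

comp


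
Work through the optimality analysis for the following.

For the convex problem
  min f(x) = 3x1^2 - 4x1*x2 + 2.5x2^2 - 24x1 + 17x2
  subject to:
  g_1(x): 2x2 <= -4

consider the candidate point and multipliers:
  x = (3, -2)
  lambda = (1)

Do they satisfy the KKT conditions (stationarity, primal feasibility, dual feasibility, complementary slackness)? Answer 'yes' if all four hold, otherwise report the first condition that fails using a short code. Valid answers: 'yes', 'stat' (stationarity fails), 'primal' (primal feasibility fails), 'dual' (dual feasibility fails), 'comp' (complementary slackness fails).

Gradient of f: grad f(x) = Q x + c = (2, -5)
Constraint values g_i(x) = a_i^T x - b_i:
  g_1((3, -2)) = 0
Stationarity residual: grad f(x) + sum_i lambda_i a_i = (2, -3)
  -> stationarity FAILS
Primal feasibility (all g_i <= 0): OK
Dual feasibility (all lambda_i >= 0): OK
Complementary slackness (lambda_i * g_i(x) = 0 for all i): OK

Verdict: the first failing condition is stationarity -> stat.

stat


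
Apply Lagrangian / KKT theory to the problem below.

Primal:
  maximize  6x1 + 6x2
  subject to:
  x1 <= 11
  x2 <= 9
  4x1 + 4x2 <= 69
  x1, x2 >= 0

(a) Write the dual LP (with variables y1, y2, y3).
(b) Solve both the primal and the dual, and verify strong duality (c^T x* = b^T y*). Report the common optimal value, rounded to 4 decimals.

The standard primal-dual pair for 'max c^T x s.t. A x <= b, x >= 0' is:
  Dual:  min b^T y  s.t.  A^T y >= c,  y >= 0.

So the dual LP is:
  minimize  11y1 + 9y2 + 69y3
  subject to:
    y1 + 4y3 >= 6
    y2 + 4y3 >= 6
    y1, y2, y3 >= 0

Solving the primal: x* = (8.25, 9).
  primal value c^T x* = 103.5.
Solving the dual: y* = (0, 0, 1.5).
  dual value b^T y* = 103.5.
Strong duality: c^T x* = b^T y*. Confirmed.

103.5


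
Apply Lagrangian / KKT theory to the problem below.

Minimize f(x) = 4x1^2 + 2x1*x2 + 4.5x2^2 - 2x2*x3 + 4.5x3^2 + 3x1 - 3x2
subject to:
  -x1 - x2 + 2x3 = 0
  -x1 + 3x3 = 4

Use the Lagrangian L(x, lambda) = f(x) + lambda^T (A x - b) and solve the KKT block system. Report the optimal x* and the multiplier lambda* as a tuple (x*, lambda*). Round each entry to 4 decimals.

Form the Lagrangian:
  L(x, lambda) = (1/2) x^T Q x + c^T x + lambda^T (A x - b)
Stationarity (grad_x L = 0): Q x + c + A^T lambda = 0.
Primal feasibility: A x = b.

This gives the KKT block system:
  [ Q   A^T ] [ x     ]   [-c ]
  [ A    0  ] [ lambda ] = [ b ]

Solving the linear system:
  x*      = (-0.4878, 2.8293, 1.1707)
  lambda* = (19.1463, -14.3902)
  f(x*)   = 23.8049

x* = (-0.4878, 2.8293, 1.1707), lambda* = (19.1463, -14.3902)


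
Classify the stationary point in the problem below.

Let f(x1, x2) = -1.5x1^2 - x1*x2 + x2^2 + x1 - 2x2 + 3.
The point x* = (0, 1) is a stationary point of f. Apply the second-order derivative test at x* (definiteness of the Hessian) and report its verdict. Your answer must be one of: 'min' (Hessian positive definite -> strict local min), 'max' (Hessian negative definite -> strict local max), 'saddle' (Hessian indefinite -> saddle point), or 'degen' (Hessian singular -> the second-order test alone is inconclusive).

Compute the Hessian H = grad^2 f:
  H = [[-3, -1], [-1, 2]]
Verify stationarity: grad f(x*) = H x* + g = (0, 0).
Eigenvalues of H: -3.1926, 2.1926.
Eigenvalues have mixed signs, so H is indefinite -> x* is a saddle point.

saddle


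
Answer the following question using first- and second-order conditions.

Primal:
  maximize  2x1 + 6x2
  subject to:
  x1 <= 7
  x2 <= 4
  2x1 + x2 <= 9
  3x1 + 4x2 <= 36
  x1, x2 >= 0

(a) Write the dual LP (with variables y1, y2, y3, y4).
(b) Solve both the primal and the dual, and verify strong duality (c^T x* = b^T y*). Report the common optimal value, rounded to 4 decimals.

The standard primal-dual pair for 'max c^T x s.t. A x <= b, x >= 0' is:
  Dual:  min b^T y  s.t.  A^T y >= c,  y >= 0.

So the dual LP is:
  minimize  7y1 + 4y2 + 9y3 + 36y4
  subject to:
    y1 + 2y3 + 3y4 >= 2
    y2 + y3 + 4y4 >= 6
    y1, y2, y3, y4 >= 0

Solving the primal: x* = (2.5, 4).
  primal value c^T x* = 29.
Solving the dual: y* = (0, 5, 1, 0).
  dual value b^T y* = 29.
Strong duality: c^T x* = b^T y*. Confirmed.

29


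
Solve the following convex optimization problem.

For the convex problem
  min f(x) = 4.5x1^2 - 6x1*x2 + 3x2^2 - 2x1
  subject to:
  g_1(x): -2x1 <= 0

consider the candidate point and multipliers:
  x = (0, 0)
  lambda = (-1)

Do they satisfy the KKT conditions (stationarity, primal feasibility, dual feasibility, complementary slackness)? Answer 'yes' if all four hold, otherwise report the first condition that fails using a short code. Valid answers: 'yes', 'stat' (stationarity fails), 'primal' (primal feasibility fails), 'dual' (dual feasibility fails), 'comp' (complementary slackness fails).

Gradient of f: grad f(x) = Q x + c = (-2, 0)
Constraint values g_i(x) = a_i^T x - b_i:
  g_1((0, 0)) = 0
Stationarity residual: grad f(x) + sum_i lambda_i a_i = (0, 0)
  -> stationarity OK
Primal feasibility (all g_i <= 0): OK
Dual feasibility (all lambda_i >= 0): FAILS
Complementary slackness (lambda_i * g_i(x) = 0 for all i): OK

Verdict: the first failing condition is dual_feasibility -> dual.

dual


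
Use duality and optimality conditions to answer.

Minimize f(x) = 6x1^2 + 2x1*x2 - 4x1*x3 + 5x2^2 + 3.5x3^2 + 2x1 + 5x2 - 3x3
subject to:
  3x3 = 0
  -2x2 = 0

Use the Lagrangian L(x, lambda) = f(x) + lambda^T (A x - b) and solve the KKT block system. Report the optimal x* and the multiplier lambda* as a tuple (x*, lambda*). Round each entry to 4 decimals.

Form the Lagrangian:
  L(x, lambda) = (1/2) x^T Q x + c^T x + lambda^T (A x - b)
Stationarity (grad_x L = 0): Q x + c + A^T lambda = 0.
Primal feasibility: A x = b.

This gives the KKT block system:
  [ Q   A^T ] [ x     ]   [-c ]
  [ A    0  ] [ lambda ] = [ b ]

Solving the linear system:
  x*      = (-0.1667, 0, 0)
  lambda* = (0.7778, 2.3333)
  f(x*)   = -0.1667

x* = (-0.1667, 0, 0), lambda* = (0.7778, 2.3333)


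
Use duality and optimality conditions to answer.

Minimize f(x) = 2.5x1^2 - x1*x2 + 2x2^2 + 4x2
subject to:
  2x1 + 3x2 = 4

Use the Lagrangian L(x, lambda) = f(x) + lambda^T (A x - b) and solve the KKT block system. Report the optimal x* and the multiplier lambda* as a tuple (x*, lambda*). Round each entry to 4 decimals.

Form the Lagrangian:
  L(x, lambda) = (1/2) x^T Q x + c^T x + lambda^T (A x - b)
Stationarity (grad_x L = 0): Q x + c + A^T lambda = 0.
Primal feasibility: A x = b.

This gives the KKT block system:
  [ Q   A^T ] [ x     ]   [-c ]
  [ A    0  ] [ lambda ] = [ b ]

Solving the linear system:
  x*      = (0.9315, 0.7123)
  lambda* = (-1.9726)
  f(x*)   = 5.3699

x* = (0.9315, 0.7123), lambda* = (-1.9726)


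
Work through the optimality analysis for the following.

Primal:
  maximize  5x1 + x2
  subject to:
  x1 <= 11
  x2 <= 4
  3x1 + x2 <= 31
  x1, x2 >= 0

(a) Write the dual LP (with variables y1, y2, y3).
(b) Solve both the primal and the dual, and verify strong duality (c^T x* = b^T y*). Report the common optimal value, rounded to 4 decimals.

The standard primal-dual pair for 'max c^T x s.t. A x <= b, x >= 0' is:
  Dual:  min b^T y  s.t.  A^T y >= c,  y >= 0.

So the dual LP is:
  minimize  11y1 + 4y2 + 31y3
  subject to:
    y1 + 3y3 >= 5
    y2 + y3 >= 1
    y1, y2, y3 >= 0

Solving the primal: x* = (10.3333, 0).
  primal value c^T x* = 51.6667.
Solving the dual: y* = (0, 0, 1.6667).
  dual value b^T y* = 51.6667.
Strong duality: c^T x* = b^T y*. Confirmed.

51.6667


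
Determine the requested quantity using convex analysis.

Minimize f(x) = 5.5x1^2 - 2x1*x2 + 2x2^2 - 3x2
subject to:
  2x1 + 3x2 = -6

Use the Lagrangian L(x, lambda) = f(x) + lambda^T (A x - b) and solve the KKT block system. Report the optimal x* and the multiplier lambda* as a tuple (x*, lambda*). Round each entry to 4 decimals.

Form the Lagrangian:
  L(x, lambda) = (1/2) x^T Q x + c^T x + lambda^T (A x - b)
Stationarity (grad_x L = 0): Q x + c + A^T lambda = 0.
Primal feasibility: A x = b.

This gives the KKT block system:
  [ Q   A^T ] [ x     ]   [-c ]
  [ A    0  ] [ lambda ] = [ b ]

Solving the linear system:
  x*      = (-0.7338, -1.5108)
  lambda* = (2.5252)
  f(x*)   = 9.8417

x* = (-0.7338, -1.5108), lambda* = (2.5252)


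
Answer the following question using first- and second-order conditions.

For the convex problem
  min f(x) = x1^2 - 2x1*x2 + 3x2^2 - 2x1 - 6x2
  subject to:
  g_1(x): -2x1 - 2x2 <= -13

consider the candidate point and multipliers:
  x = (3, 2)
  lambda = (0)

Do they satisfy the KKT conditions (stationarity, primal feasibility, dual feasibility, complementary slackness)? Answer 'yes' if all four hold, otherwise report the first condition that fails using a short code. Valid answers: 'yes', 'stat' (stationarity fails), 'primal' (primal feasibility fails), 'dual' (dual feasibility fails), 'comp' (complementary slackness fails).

Gradient of f: grad f(x) = Q x + c = (0, 0)
Constraint values g_i(x) = a_i^T x - b_i:
  g_1((3, 2)) = 3
Stationarity residual: grad f(x) + sum_i lambda_i a_i = (0, 0)
  -> stationarity OK
Primal feasibility (all g_i <= 0): FAILS
Dual feasibility (all lambda_i >= 0): OK
Complementary slackness (lambda_i * g_i(x) = 0 for all i): OK

Verdict: the first failing condition is primal_feasibility -> primal.

primal


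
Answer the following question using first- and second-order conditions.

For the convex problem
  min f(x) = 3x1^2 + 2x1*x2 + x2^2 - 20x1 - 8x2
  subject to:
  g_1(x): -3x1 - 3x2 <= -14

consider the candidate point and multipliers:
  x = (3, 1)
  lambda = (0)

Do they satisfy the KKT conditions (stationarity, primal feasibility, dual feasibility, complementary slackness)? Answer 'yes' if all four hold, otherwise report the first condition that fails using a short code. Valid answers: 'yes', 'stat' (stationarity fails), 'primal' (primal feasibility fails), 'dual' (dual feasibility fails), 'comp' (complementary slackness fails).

Gradient of f: grad f(x) = Q x + c = (0, 0)
Constraint values g_i(x) = a_i^T x - b_i:
  g_1((3, 1)) = 2
Stationarity residual: grad f(x) + sum_i lambda_i a_i = (0, 0)
  -> stationarity OK
Primal feasibility (all g_i <= 0): FAILS
Dual feasibility (all lambda_i >= 0): OK
Complementary slackness (lambda_i * g_i(x) = 0 for all i): OK

Verdict: the first failing condition is primal_feasibility -> primal.

primal


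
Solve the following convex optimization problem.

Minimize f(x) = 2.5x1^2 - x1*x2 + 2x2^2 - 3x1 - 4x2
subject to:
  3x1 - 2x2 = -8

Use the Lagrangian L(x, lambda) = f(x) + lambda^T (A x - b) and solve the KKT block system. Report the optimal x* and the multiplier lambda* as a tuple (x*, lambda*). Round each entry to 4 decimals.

Form the Lagrangian:
  L(x, lambda) = (1/2) x^T Q x + c^T x + lambda^T (A x - b)
Stationarity (grad_x L = 0): Q x + c + A^T lambda = 0.
Primal feasibility: A x = b.

This gives the KKT block system:
  [ Q   A^T ] [ x     ]   [-c ]
  [ A    0  ] [ lambda ] = [ b ]

Solving the linear system:
  x*      = (-1, 2.5)
  lambda* = (3.5)
  f(x*)   = 10.5

x* = (-1, 2.5), lambda* = (3.5)


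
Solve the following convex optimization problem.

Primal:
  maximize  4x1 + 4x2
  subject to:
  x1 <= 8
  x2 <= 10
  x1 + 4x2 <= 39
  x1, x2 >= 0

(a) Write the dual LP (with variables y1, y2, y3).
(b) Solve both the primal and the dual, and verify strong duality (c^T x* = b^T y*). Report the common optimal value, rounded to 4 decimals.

The standard primal-dual pair for 'max c^T x s.t. A x <= b, x >= 0' is:
  Dual:  min b^T y  s.t.  A^T y >= c,  y >= 0.

So the dual LP is:
  minimize  8y1 + 10y2 + 39y3
  subject to:
    y1 + y3 >= 4
    y2 + 4y3 >= 4
    y1, y2, y3 >= 0

Solving the primal: x* = (8, 7.75).
  primal value c^T x* = 63.
Solving the dual: y* = (3, 0, 1).
  dual value b^T y* = 63.
Strong duality: c^T x* = b^T y*. Confirmed.

63


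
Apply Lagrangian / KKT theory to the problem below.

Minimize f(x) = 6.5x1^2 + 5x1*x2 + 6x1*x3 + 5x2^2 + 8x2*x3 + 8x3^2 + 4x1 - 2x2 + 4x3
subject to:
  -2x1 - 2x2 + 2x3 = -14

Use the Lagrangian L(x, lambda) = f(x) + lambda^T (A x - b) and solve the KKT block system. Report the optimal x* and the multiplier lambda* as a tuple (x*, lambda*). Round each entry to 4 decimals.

Form the Lagrangian:
  L(x, lambda) = (1/2) x^T Q x + c^T x + lambda^T (A x - b)
Stationarity (grad_x L = 0): Q x + c + A^T lambda = 0.
Primal feasibility: A x = b.

This gives the KKT block system:
  [ Q   A^T ] [ x     ]   [-c ]
  [ A    0  ] [ lambda ] = [ b ]

Solving the linear system:
  x*      = (0.6479, 3.4125, -2.9396)
  lambda* = (5.9235)
  f(x*)   = 33.4688

x* = (0.6479, 3.4125, -2.9396), lambda* = (5.9235)


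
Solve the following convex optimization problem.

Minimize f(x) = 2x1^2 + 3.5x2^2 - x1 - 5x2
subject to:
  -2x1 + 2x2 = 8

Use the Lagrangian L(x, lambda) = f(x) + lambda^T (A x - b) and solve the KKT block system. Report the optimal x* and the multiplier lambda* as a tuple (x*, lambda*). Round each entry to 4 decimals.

Form the Lagrangian:
  L(x, lambda) = (1/2) x^T Q x + c^T x + lambda^T (A x - b)
Stationarity (grad_x L = 0): Q x + c + A^T lambda = 0.
Primal feasibility: A x = b.

This gives the KKT block system:
  [ Q   A^T ] [ x     ]   [-c ]
  [ A    0  ] [ lambda ] = [ b ]

Solving the linear system:
  x*      = (-2, 2)
  lambda* = (-4.5)
  f(x*)   = 14

x* = (-2, 2), lambda* = (-4.5)


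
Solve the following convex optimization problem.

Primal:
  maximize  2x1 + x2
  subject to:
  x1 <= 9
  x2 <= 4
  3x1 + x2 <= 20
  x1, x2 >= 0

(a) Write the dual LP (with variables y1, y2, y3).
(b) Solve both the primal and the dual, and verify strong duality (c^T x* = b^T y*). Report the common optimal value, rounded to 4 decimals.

The standard primal-dual pair for 'max c^T x s.t. A x <= b, x >= 0' is:
  Dual:  min b^T y  s.t.  A^T y >= c,  y >= 0.

So the dual LP is:
  minimize  9y1 + 4y2 + 20y3
  subject to:
    y1 + 3y3 >= 2
    y2 + y3 >= 1
    y1, y2, y3 >= 0

Solving the primal: x* = (5.3333, 4).
  primal value c^T x* = 14.6667.
Solving the dual: y* = (0, 0.3333, 0.6667).
  dual value b^T y* = 14.6667.
Strong duality: c^T x* = b^T y*. Confirmed.

14.6667


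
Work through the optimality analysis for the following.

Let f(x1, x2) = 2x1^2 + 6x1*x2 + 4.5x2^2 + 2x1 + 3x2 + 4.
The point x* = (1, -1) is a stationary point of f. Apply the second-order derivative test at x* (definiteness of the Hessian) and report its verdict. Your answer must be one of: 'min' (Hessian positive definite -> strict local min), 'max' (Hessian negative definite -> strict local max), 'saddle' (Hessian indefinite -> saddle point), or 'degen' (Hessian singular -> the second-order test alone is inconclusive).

Compute the Hessian H = grad^2 f:
  H = [[4, 6], [6, 9]]
Verify stationarity: grad f(x*) = H x* + g = (0, 0).
Eigenvalues of H: 0, 13.
H has a zero eigenvalue (singular; positive semidefinite but not definite), so H is neither positive definite, negative definite, nor indefinite. The second-order test alone is inconclusive -> degen.
(Indeed, f is constant along the null direction of H through x*, so x* is not a strict local extremum.)

degen
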